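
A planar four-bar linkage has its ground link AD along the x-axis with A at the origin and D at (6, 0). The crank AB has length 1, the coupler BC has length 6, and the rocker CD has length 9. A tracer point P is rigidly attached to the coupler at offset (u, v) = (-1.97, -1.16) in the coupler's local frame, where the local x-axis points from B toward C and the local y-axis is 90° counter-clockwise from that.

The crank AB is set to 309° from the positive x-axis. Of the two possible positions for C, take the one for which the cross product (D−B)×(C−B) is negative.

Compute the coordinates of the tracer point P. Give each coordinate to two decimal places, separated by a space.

-0.33 1.30

A=(0,0), D=(6.00,0)
B = A + 1.00·(cos309°, sin309°) = (0.6293, -0.7771)
|BD| = 5.4266
circle(B,6.00) ∩ circle(D,9.00): a=-1.4329, h=5.8264
  candidates: C₊=(-1.6232,4.7840) cross=31.618; C₋=(0.0456,-6.7487) cross=-31.618
  mode - wants cross < 0 → take C=(0.0456,-6.7487) (cross=-31.618)
ex = (C−B)/|BC| = (-0.0973,-0.9953); ey = (0.9953,-0.0973)
P = B + -1.97·ex + -1.16·ey = (-0.3335,1.2964)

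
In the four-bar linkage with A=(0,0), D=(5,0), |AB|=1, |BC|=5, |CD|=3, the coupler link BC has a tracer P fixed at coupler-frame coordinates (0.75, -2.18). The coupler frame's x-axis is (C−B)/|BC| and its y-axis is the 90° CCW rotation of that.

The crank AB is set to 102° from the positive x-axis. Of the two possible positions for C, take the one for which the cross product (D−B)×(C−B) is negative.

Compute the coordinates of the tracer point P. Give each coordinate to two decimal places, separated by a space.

-1.20 -1.11

A=(0,0), D=(5.00,0)
B = A + 1.00·(cos102°, sin102°) = (-0.2079, 0.9781)
|BD| = 5.2990
circle(B,5.00) ∩ circle(D,3.00): a=4.1592, h=2.7751
  candidates: C₊=(4.3921,2.9378) cross=14.705; C₋=(3.3676,-2.5170) cross=-14.705
  mode - wants cross < 0 → take C=(3.3676,-2.5170) (cross=-14.705)
ex = (C−B)/|BC| = (0.7151,-0.6990); ey = (0.6990,0.7151)
P = B + 0.75·ex + -2.18·ey = (-1.1955,-1.1050)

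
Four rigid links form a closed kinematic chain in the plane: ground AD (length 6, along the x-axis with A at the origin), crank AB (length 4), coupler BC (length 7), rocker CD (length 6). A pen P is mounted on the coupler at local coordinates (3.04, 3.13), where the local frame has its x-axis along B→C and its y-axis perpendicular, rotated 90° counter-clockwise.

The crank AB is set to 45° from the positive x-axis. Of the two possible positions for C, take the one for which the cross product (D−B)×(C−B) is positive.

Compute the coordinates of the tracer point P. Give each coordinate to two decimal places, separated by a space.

A=(0,0), D=(6.00,0)
B = A + 4.00·(cos45°, sin45°) = (2.8284, 2.8284)
|BD| = 4.2496
circle(B,7.00) ∩ circle(D,6.00): a=3.6544, h=5.9704
  candidates: C₊=(9.5295,4.8520) cross=25.372; C₋=(1.5820,-4.0597) cross=-25.372
  mode + wants cross > 0 → take C=(9.5295,4.8520) (cross=25.372)
ex = (C−B)/|BC| = (0.9573,0.2891); ey = (-0.2891,0.9573)
P = B + 3.04·ex + 3.13·ey = (4.8338,6.7036)

4.83 6.70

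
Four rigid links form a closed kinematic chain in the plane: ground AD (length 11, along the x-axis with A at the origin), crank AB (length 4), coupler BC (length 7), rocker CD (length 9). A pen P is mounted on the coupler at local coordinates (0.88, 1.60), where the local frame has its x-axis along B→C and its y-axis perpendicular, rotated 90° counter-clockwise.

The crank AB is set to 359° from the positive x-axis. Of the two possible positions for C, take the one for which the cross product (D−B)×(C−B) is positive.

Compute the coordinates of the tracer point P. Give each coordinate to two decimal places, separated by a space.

2.57 1.06

A=(0,0), D=(11.00,0)
B = A + 4.00·(cos359°, sin359°) = (3.9994, -0.0698)
|BD| = 7.0010
circle(B,7.00) ∩ circle(D,9.00): a=1.2151, h=6.8937
  candidates: C₊=(5.1457,6.8357) cross=48.263; C₋=(5.2831,-6.9511) cross=-48.263
  mode + wants cross > 0 → take C=(5.1457,6.8357) (cross=48.263)
ex = (C−B)/|BC| = (0.1638,0.9865); ey = (-0.9865,0.1638)
P = B + 0.88·ex + 1.60·ey = (2.5651,1.0603)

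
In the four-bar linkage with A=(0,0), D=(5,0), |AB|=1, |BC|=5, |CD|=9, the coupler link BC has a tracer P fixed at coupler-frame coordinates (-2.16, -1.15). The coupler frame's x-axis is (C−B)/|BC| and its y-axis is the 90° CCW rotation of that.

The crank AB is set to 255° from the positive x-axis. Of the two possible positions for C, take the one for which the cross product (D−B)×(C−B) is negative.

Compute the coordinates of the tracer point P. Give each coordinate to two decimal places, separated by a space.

-0.58 1.46

A=(0,0), D=(5.00,0)
B = A + 1.00·(cos255°, sin255°) = (-0.2588, -0.9659)
|BD| = 5.3468
circle(B,5.00) ∩ circle(D,9.00): a=-2.5634, h=4.2929
  candidates: C₊=(-3.5556,2.7933) cross=22.953; C₋=(-2.0045,-5.6513) cross=-22.953
  mode - wants cross < 0 → take C=(-2.0045,-5.6513) (cross=-22.953)
ex = (C−B)/|BC| = (-0.3491,-0.9371); ey = (0.9371,-0.3491)
P = B + -2.16·ex + -1.15·ey = (-0.5823,1.4597)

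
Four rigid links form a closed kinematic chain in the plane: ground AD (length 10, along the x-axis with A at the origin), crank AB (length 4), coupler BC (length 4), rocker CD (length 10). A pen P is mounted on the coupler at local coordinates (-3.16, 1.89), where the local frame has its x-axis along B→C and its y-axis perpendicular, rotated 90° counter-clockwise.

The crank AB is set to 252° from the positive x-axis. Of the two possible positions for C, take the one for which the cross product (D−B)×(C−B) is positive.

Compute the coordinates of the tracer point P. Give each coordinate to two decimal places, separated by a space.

A=(0,0), D=(10.00,0)
B = A + 4.00·(cos252°, sin252°) = (-1.2361, -3.8042)
|BD| = 11.8626
circle(B,4.00) ∩ circle(D,10.00): a=2.3908, h=3.2069
  candidates: C₊=(-0.0000,0.0000) cross=38.042; C₋=(2.0568,-6.0751) cross=-38.042
  mode + wants cross > 0 → take C=(-0.0000,0.0000) (cross=38.042)
ex = (C−B)/|BC| = (0.3090,0.9511); ey = (-0.9511,0.3090)
P = B + -3.16·ex + 1.89·ey = (-4.0101,-6.2255)

-4.01 -6.23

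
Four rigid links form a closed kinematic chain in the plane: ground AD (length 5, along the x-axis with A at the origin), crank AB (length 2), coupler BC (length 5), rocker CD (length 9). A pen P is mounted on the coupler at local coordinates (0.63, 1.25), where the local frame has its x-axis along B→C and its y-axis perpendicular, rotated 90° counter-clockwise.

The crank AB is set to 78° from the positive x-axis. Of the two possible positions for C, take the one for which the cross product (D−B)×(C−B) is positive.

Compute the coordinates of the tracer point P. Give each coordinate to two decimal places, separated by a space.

-0.96 2.23

A=(0,0), D=(5.00,0)
B = A + 2.00·(cos78°, sin78°) = (0.4158, 1.9563)
|BD| = 4.9842
circle(B,5.00) ∩ circle(D,9.00): a=-3.1257, h=3.9025
  candidates: C₊=(-0.9273,6.7725) cross=19.451; C₋=(-3.9908,-0.4062) cross=-19.451
  mode + wants cross > 0 → take C=(-0.9273,6.7725) (cross=19.451)
ex = (C−B)/|BC| = (-0.2686,0.9632); ey = (-0.9632,-0.2686)
P = B + 0.63·ex + 1.25·ey = (-0.9575,2.2274)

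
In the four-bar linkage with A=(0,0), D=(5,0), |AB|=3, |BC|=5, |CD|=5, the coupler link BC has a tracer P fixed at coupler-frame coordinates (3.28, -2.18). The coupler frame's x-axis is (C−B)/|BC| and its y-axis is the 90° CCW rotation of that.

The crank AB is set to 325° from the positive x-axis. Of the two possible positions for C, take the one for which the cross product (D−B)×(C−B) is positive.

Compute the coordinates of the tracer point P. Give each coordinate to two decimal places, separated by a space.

3.64 2.04

A=(0,0), D=(5.00,0)
B = A + 3.00·(cos325°, sin325°) = (2.4575, -1.7207)
|BD| = 3.0701
circle(B,5.00) ∩ circle(D,5.00): a=1.5350, h=4.7585
  candidates: C₊=(1.0617,3.0805) cross=14.609; C₋=(6.3958,-4.8012) cross=-14.609
  mode + wants cross > 0 → take C=(1.0617,3.0805) (cross=14.609)
ex = (C−B)/|BC| = (-0.2792,0.9602); ey = (-0.9602,-0.2792)
P = B + 3.28·ex + -2.18·ey = (3.6351,2.0374)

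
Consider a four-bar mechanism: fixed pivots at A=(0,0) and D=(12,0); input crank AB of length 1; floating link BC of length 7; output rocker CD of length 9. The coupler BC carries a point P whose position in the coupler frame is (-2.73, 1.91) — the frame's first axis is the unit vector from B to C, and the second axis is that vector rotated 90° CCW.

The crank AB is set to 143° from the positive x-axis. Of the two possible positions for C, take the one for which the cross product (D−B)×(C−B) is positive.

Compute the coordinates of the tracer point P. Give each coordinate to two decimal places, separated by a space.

A=(0,0), D=(12.00,0)
B = A + 1.00·(cos143°, sin143°) = (-0.7986, 0.6018)
|BD| = 12.8128
circle(B,7.00) ∩ circle(D,9.00): a=5.1576, h=4.7327
  candidates: C₊=(4.5756,5.0871) cross=60.640; C₋=(4.1310,-4.3680) cross=-60.640
  mode + wants cross > 0 → take C=(4.5756,5.0871) (cross=60.640)
ex = (C−B)/|BC| = (0.7677,0.6408); ey = (-0.6408,0.7677)
P = B + -2.73·ex + 1.91·ey = (-4.1184,0.3190)

-4.12 0.32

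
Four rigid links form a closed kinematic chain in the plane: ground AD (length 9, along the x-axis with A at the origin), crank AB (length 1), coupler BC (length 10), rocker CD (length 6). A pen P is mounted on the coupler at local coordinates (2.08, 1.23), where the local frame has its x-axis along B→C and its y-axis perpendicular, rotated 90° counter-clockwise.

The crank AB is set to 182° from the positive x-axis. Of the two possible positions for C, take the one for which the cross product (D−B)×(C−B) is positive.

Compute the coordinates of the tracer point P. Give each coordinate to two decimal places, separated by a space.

A=(0,0), D=(9.00,0)
B = A + 1.00·(cos182°, sin182°) = (-0.9994, -0.0349)
|BD| = 9.9995
circle(B,10.00) ∩ circle(D,6.00): a=8.1999, h=5.7238
  candidates: C₊=(7.1805,5.7175) cross=57.235; C₋=(7.2204,-5.7300) cross=-57.235
  mode + wants cross > 0 → take C=(7.1805,5.7175) (cross=57.235)
ex = (C−B)/|BC| = (0.8180,0.5752); ey = (-0.5752,0.8180)
P = B + 2.08·ex + 1.23·ey = (-0.0055,2.1677)

-0.01 2.17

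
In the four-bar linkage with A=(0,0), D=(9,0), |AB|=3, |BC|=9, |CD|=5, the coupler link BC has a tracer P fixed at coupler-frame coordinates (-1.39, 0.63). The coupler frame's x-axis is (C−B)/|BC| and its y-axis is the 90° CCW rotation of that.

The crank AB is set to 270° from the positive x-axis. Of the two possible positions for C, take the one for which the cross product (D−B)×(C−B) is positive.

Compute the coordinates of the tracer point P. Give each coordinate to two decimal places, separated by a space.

A=(0,0), D=(9.00,0)
B = A + 3.00·(cos270°, sin270°) = (-0.0000, -3.0000)
|BD| = 9.4868
circle(B,9.00) ∩ circle(D,5.00): a=7.6949, h=4.6679
  candidates: C₊=(5.8239,3.8617) cross=44.283; C₋=(8.7761,-4.9950) cross=-44.283
  mode + wants cross > 0 → take C=(5.8239,3.8617) (cross=44.283)
ex = (C−B)/|BC| = (0.6471,0.7624); ey = (-0.7624,0.6471)
P = B + -1.39·ex + 0.63·ey = (-1.3798,-3.6521)

-1.38 -3.65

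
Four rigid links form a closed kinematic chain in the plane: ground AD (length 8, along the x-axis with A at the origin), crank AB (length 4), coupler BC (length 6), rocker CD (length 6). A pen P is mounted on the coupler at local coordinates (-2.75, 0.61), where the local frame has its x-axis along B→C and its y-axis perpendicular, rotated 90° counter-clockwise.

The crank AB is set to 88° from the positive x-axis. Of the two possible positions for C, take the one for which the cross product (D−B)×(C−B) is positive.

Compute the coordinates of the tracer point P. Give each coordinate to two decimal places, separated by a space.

-2.67 3.84

A=(0,0), D=(8.00,0)
B = A + 4.00·(cos88°, sin88°) = (0.1396, 3.9976)
|BD| = 8.8185
circle(B,6.00) ∩ circle(D,6.00): a=4.4093, h=4.0692
  candidates: C₊=(5.9144,5.6259) cross=35.884; C₋=(2.2252,-1.6283) cross=-35.884
  mode + wants cross > 0 → take C=(5.9144,5.6259) (cross=35.884)
ex = (C−B)/|BC| = (0.9625,0.2714); ey = (-0.2714,0.9625)
P = B + -2.75·ex + 0.61·ey = (-2.6727,3.8384)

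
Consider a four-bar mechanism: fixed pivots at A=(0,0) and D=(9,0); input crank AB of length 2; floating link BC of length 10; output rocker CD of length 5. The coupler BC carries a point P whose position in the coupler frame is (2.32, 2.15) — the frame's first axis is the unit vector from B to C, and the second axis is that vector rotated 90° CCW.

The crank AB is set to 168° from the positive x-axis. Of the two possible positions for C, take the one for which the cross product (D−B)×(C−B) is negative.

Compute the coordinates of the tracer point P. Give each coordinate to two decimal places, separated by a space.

A=(0,0), D=(9.00,0)
B = A + 2.00·(cos168°, sin168°) = (-1.9563, 0.4158)
|BD| = 10.9642
circle(B,10.00) ∩ circle(D,5.00): a=8.9023, h=4.5551
  candidates: C₊=(7.1124,4.6300) cross=49.943; C₋=(6.7669,-4.4736) cross=-49.943
  mode - wants cross < 0 → take C=(6.7669,-4.4736) (cross=-49.943)
ex = (C−B)/|BC| = (0.8723,-0.4889); ey = (0.4889,0.8723)
P = B + 2.32·ex + 2.15·ey = (1.1187,1.1570)

1.12 1.16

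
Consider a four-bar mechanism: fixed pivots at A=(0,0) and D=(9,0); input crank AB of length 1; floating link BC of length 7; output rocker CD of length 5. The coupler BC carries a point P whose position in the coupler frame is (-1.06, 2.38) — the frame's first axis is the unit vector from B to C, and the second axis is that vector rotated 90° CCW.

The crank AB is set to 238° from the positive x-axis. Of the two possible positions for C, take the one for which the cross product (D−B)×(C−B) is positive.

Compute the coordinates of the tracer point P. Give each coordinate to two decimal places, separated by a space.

-2.77 0.47

A=(0,0), D=(9.00,0)
B = A + 1.00·(cos238°, sin238°) = (-0.5299, -0.8480)
|BD| = 9.5676
circle(B,7.00) ∩ circle(D,5.00): a=6.0380, h=3.5415
  candidates: C₊=(5.1704,3.2147) cross=33.884; C₋=(5.7983,-3.8404) cross=-33.884
  mode + wants cross > 0 → take C=(5.1704,3.2147) (cross=33.884)
ex = (C−B)/|BC| = (0.8143,0.5804); ey = (-0.5804,0.8143)
P = B + -1.06·ex + 2.38·ey = (-2.7745,0.4749)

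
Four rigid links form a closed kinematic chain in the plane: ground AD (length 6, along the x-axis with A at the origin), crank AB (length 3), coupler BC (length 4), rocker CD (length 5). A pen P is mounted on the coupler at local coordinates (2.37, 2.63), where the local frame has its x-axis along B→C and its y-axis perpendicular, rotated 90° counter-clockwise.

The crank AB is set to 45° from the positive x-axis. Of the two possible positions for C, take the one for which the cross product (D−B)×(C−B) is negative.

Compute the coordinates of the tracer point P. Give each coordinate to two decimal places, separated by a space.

A=(0,0), D=(6.00,0)
B = A + 3.00·(cos45°, sin45°) = (2.1213, 2.1213)
|BD| = 4.4209
circle(B,4.00) ∩ circle(D,5.00): a=1.1925, h=3.8181
  candidates: C₊=(4.9997,4.8989) cross=16.879; C₋=(1.3355,-1.8007) cross=-16.879
  mode - wants cross < 0 → take C=(1.3355,-1.8007) (cross=-16.879)
ex = (C−B)/|BC| = (-0.1964,-0.9805); ey = (0.9805,-0.1964)
P = B + 2.37·ex + 2.63·ey = (4.2345,-0.7192)

4.23 -0.72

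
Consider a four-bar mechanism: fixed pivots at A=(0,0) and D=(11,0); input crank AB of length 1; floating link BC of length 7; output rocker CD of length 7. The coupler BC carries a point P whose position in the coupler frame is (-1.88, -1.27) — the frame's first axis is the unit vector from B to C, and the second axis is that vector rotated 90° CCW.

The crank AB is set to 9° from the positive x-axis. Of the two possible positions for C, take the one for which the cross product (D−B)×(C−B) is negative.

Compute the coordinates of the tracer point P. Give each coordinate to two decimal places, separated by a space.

A=(0,0), D=(11.00,0)
B = A + 1.00·(cos9°, sin9°) = (0.9877, 0.1564)
|BD| = 10.0135
circle(B,7.00) ∩ circle(D,7.00): a=5.0068, h=4.8921
  candidates: C₊=(6.0703,4.9697) cross=48.987; C₋=(5.9174,-4.8132) cross=-48.987
  mode - wants cross < 0 → take C=(5.9174,-4.8132) (cross=-48.987)
ex = (C−B)/|BC| = (0.7042,-0.7100); ey = (0.7100,0.7042)
P = B + -1.88·ex + -1.27·ey = (-1.2379,0.5968)

-1.24 0.60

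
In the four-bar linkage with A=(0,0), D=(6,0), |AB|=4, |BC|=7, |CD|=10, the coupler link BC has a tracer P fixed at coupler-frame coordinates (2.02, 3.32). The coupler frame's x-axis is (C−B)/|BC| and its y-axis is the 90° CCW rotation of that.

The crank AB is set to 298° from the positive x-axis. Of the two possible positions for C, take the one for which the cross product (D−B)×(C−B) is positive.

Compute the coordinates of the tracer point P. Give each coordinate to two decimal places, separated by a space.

-1.62 -5.22

A=(0,0), D=(6.00,0)
B = A + 4.00·(cos298°, sin298°) = (1.8779, -3.5318)
|BD| = 5.4282
circle(B,7.00) ∩ circle(D,10.00): a=-1.9836, h=6.7131
  candidates: C₊=(-3.9962,0.2754) cross=36.440; C₋=(4.7393,-9.9202) cross=-36.440
  mode + wants cross > 0 → take C=(-3.9962,0.2754) (cross=36.440)
ex = (C−B)/|BC| = (-0.8392,0.5439); ey = (-0.5439,-0.8392)
P = B + 2.02·ex + 3.32·ey = (-1.6229,-5.2191)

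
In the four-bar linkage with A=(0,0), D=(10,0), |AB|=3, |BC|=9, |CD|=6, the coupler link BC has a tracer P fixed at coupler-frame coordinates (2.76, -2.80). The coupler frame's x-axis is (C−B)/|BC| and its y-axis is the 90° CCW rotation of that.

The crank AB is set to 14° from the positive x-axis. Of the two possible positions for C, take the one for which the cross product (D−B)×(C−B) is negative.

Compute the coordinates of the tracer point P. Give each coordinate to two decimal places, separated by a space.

A=(0,0), D=(10.00,0)
B = A + 3.00·(cos14°, sin14°) = (2.9109, 0.7258)
|BD| = 7.1262
circle(B,9.00) ∩ circle(D,6.00): a=6.7205, h=5.9863
  candidates: C₊=(10.2061,5.9965) cross=42.659; C₋=(8.9867,-5.9138) cross=-42.659
  mode - wants cross < 0 → take C=(8.9867,-5.9138) (cross=-42.659)
ex = (C−B)/|BC| = (0.6751,-0.7377); ey = (0.7377,0.6751)
P = B + 2.76·ex + -2.80·ey = (2.7085,-3.2006)

2.71 -3.20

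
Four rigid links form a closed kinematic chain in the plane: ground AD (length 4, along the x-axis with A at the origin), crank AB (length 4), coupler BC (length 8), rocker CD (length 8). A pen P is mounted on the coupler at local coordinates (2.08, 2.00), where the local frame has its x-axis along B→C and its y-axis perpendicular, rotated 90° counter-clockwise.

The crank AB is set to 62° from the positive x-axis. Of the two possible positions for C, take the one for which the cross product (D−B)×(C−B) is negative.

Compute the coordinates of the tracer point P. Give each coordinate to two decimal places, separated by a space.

A=(0,0), D=(4.00,0)
B = A + 4.00·(cos62°, sin62°) = (1.8779, 3.5318)
|BD| = 4.1203
circle(B,8.00) ∩ circle(D,8.00): a=2.0602, h=7.7302
  candidates: C₊=(9.5650,5.7472) cross=31.851; C₋=(-3.6871,-2.2154) cross=-31.851
  mode - wants cross < 0 → take C=(-3.6871,-2.2154) (cross=-31.851)
ex = (C−B)/|BC| = (-0.6956,-0.7184); ey = (0.7184,-0.6956)
P = B + 2.08·ex + 2.00·ey = (1.8678,0.6463)

1.87 0.65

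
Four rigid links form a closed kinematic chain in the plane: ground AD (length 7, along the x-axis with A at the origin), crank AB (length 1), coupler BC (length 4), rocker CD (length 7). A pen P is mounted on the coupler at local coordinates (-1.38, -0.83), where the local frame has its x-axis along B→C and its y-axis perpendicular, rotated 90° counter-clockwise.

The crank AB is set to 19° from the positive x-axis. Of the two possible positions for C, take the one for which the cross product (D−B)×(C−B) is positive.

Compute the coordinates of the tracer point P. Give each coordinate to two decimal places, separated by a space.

A=(0,0), D=(7.00,0)
B = A + 1.00·(cos19°, sin19°) = (0.9455, 0.3256)
|BD| = 6.0632
circle(B,4.00) ∩ circle(D,7.00): a=0.3103, h=3.9879
  candidates: C₊=(1.4695,4.2911) cross=24.180; C₋=(1.0412,-3.6733) cross=-24.180
  mode + wants cross > 0 → take C=(1.4695,4.2911) (cross=24.180)
ex = (C−B)/|BC| = (0.1310,0.9914); ey = (-0.9914,0.1310)
P = B + -1.38·ex + -0.83·ey = (1.5876,-1.1513)

1.59 -1.15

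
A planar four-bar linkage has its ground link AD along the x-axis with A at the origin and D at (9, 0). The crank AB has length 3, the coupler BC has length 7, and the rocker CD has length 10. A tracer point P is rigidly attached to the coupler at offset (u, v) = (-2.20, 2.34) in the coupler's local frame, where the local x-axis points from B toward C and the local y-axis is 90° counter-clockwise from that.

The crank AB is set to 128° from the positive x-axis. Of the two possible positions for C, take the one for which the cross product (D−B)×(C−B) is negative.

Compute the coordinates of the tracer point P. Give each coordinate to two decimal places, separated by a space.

A=(0,0), D=(9.00,0)
B = A + 3.00·(cos128°, sin128°) = (-1.8470, 2.3640)
|BD| = 11.1016
circle(B,7.00) ∩ circle(D,10.00): a=3.2538, h=6.1978
  candidates: C₊=(2.6520,7.7268) cross=68.805; C₋=(0.0124,-4.3845) cross=-68.805
  mode - wants cross < 0 → take C=(0.0124,-4.3845) (cross=-68.805)
ex = (C−B)/|BC| = (0.2656,-0.9641); ey = (0.9641,0.2656)
P = B + -2.20·ex + 2.34·ey = (-0.1754,5.1066)

-0.18 5.11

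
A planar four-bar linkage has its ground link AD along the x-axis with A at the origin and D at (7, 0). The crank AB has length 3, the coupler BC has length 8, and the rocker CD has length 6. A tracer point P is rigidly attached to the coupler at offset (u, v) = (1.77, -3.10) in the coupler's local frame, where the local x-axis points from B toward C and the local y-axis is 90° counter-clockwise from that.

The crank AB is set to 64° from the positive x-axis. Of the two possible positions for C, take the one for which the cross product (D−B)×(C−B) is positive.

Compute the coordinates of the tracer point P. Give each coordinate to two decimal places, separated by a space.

A=(0,0), D=(7.00,0)
B = A + 3.00·(cos64°, sin64°) = (1.3151, 2.6964)
|BD| = 6.2919
circle(B,8.00) ∩ circle(D,6.00): a=5.3710, h=5.9289
  candidates: C₊=(8.7088,5.7515) cross=37.304; C₋=(3.6271,-4.9622) cross=-37.304
  mode + wants cross > 0 → take C=(8.7088,5.7515) (cross=37.304)
ex = (C−B)/|BC| = (0.9242,0.3819); ey = (-0.3819,0.9242)
P = B + 1.77·ex + -3.10·ey = (4.1348,0.5073)

4.13 0.51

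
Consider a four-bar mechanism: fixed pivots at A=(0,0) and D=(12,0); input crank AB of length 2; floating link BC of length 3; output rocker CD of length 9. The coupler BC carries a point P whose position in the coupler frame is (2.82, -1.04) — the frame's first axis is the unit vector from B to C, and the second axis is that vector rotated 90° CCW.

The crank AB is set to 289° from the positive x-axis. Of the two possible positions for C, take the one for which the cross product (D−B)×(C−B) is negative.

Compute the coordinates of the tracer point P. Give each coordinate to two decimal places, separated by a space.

2.96 -3.81

A=(0,0), D=(12.00,0)
B = A + 2.00·(cos289°, sin289°) = (0.6511, -1.8910)
|BD| = 11.5053
circle(B,3.00) ∩ circle(D,9.00): a=2.6237, h=1.4547
  candidates: C₊=(3.0000,-0.0248) cross=16.737; C₋=(3.4782,-2.8948) cross=-16.737
  mode - wants cross < 0 → take C=(3.4782,-2.8948) (cross=-16.737)
ex = (C−B)/|BC| = (0.9424,-0.3346); ey = (0.3346,0.9424)
P = B + 2.82·ex + -1.04·ey = (2.9607,-3.8146)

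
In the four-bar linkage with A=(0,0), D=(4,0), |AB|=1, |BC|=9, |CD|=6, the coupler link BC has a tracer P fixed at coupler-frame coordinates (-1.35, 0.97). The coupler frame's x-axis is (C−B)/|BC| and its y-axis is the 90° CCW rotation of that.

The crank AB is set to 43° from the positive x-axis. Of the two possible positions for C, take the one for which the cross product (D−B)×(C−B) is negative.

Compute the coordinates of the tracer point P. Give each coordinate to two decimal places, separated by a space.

A=(0,0), D=(4.00,0)
B = A + 1.00·(cos43°, sin43°) = (0.7314, 0.6820)
|BD| = 3.3390
circle(B,9.00) ∩ circle(D,6.00): a=8.4080, h=3.2103
  candidates: C₊=(9.6178,2.1072) cross=10.719; C₋=(8.3064,-4.1779) cross=-10.719
  mode - wants cross < 0 → take C=(8.3064,-4.1779) (cross=-10.719)
ex = (C−B)/|BC| = (0.8417,-0.5400); ey = (0.5400,0.8417)
P = B + -1.35·ex + 0.97·ey = (0.1189,2.2274)

0.12 2.23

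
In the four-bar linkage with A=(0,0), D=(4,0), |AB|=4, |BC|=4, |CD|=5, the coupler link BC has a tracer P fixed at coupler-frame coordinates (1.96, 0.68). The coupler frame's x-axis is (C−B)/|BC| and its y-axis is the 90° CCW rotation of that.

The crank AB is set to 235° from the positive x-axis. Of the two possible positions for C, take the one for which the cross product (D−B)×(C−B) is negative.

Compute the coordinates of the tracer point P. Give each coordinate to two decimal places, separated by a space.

A=(0,0), D=(4.00,0)
B = A + 4.00·(cos235°, sin235°) = (-2.2943, -3.2766)
|BD| = 7.0961
circle(B,4.00) ∩ circle(D,5.00): a=2.9139, h=2.7403
  candidates: C₊=(-0.9750,0.4996) cross=19.445; C₋=(1.5557,-4.3618) cross=-19.445
  mode - wants cross < 0 → take C=(1.5557,-4.3618) (cross=-19.445)
ex = (C−B)/|BC| = (0.9625,-0.2713); ey = (0.2713,0.9625)
P = B + 1.96·ex + 0.68·ey = (-0.2233,-3.1539)

-0.22 -3.15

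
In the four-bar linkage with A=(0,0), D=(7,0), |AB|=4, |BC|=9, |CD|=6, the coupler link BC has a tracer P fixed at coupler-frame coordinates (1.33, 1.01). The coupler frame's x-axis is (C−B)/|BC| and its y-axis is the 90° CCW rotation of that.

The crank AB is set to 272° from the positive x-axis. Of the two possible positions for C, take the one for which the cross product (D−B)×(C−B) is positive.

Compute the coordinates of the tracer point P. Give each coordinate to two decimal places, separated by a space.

-0.39 -2.41

A=(0,0), D=(7.00,0)
B = A + 4.00·(cos272°, sin272°) = (0.1396, -3.9976)
|BD| = 7.9401
circle(B,9.00) ∩ circle(D,6.00): a=6.8038, h=5.8914
  candidates: C₊=(3.0521,4.5182) cross=46.779; C₋=(8.9843,-5.6624) cross=-46.779
  mode + wants cross > 0 → take C=(3.0521,4.5182) (cross=46.779)
ex = (C−B)/|BC| = (0.3236,0.9462); ey = (-0.9462,0.3236)
P = B + 1.33·ex + 1.01·ey = (-0.3857,-2.4123)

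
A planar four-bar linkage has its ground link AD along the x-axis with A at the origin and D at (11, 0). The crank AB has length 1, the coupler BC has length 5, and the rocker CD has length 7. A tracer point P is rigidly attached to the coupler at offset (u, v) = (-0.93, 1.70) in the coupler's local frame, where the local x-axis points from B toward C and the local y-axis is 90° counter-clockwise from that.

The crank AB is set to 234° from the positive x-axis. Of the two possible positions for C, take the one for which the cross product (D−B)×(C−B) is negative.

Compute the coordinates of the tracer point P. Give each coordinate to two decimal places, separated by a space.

-1.10 1.06

A=(0,0), D=(11.00,0)
B = A + 1.00·(cos234°, sin234°) = (-0.5878, -0.8090)
|BD| = 11.6160
circle(B,5.00) ∩ circle(D,7.00): a=4.7749, h=1.4832
  candidates: C₊=(4.0723,1.0032) cross=17.229; C₋=(4.2789,-1.9561) cross=-17.229
  mode - wants cross < 0 → take C=(4.2789,-1.9561) (cross=-17.229)
ex = (C−B)/|BC| = (0.9733,-0.2294); ey = (0.2294,0.9733)
P = B + -0.93·ex + 1.70·ey = (-1.1030,1.0590)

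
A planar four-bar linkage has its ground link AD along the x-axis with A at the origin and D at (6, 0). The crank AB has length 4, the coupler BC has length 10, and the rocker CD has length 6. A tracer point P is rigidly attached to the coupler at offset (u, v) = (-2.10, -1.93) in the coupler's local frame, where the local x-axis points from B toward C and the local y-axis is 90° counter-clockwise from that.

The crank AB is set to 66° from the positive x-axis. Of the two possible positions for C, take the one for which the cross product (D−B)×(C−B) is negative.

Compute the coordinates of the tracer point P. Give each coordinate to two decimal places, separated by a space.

A=(0,0), D=(6.00,0)
B = A + 4.00·(cos66°, sin66°) = (1.6269, 3.6542)
|BD| = 5.6988
circle(B,10.00) ∩ circle(D,6.00): a=8.4646, h=5.3245
  candidates: C₊=(11.5365,2.3124) cross=30.344; C₋=(4.7082,-5.8593) cross=-30.344
  mode - wants cross < 0 → take C=(4.7082,-5.8593) (cross=-30.344)
ex = (C−B)/|BC| = (0.3081,-0.9513); ey = (0.9513,0.3081)
P = B + -2.10·ex + -1.93·ey = (-0.8562,5.0573)

-0.86 5.06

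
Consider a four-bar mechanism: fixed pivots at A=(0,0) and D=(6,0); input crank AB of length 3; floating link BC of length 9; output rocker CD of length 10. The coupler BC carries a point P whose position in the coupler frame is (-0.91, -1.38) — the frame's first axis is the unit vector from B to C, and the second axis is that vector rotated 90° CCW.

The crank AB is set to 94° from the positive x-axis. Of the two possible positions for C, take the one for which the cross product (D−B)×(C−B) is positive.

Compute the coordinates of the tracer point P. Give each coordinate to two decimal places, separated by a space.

A=(0,0), D=(6.00,0)
B = A + 3.00·(cos94°, sin94°) = (-0.2093, 2.9927)
|BD| = 6.8928
circle(B,9.00) ∩ circle(D,10.00): a=2.0682, h=8.7591
  candidates: C₊=(5.4568,9.9852) cross=60.375; C₋=(-2.1492,-5.7957) cross=-60.375
  mode + wants cross > 0 → take C=(5.4568,9.9852) (cross=60.375)
ex = (C−B)/|BC| = (0.6296,0.7769); ey = (-0.7769,0.6296)
P = B + -0.91·ex + -1.38·ey = (0.2900,1.4169)

0.29 1.42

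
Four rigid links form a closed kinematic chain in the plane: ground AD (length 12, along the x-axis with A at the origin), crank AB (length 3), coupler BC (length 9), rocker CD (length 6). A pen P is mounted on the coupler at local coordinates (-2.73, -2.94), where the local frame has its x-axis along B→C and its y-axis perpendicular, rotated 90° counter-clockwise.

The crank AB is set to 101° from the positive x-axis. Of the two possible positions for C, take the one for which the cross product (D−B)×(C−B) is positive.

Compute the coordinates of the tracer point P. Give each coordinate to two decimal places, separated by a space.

-2.68 -0.47

A=(0,0), D=(12.00,0)
B = A + 3.00·(cos101°, sin101°) = (-0.5724, 2.9449)
|BD| = 12.9127
circle(B,9.00) ∩ circle(D,6.00): a=8.1988, h=3.7120
  candidates: C₊=(8.2569,4.6893) cross=47.933; C₋=(6.5638,-2.5392) cross=-47.933
  mode + wants cross > 0 → take C=(8.2569,4.6893) (cross=47.933)
ex = (C−B)/|BC| = (0.9810,0.1938); ey = (-0.1938,0.9810)
P = B + -2.73·ex + -2.94·ey = (-2.6808,-0.4685)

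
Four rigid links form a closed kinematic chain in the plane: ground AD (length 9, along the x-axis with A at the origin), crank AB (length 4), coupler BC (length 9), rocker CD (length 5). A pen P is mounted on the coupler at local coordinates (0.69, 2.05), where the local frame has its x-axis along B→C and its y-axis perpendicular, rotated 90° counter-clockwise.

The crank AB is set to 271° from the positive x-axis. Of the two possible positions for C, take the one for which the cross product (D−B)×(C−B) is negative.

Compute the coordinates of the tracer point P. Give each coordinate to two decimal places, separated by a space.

A=(0,0), D=(9.00,0)
B = A + 4.00·(cos271°, sin271°) = (0.0698, -3.9994)
|BD| = 9.7849
circle(B,9.00) ∩ circle(D,5.00): a=7.7540, h=4.5690
  candidates: C₊=(5.2790,3.3398) cross=44.707; C₋=(9.0140,-5.0000) cross=-44.707
  mode - wants cross < 0 → take C=(9.0140,-5.0000) (cross=-44.707)
ex = (C−B)/|BC| = (0.9938,-0.1112); ey = (0.1112,0.9938)
P = B + 0.69·ex + 2.05·ey = (0.9834,-2.0388)

0.98 -2.04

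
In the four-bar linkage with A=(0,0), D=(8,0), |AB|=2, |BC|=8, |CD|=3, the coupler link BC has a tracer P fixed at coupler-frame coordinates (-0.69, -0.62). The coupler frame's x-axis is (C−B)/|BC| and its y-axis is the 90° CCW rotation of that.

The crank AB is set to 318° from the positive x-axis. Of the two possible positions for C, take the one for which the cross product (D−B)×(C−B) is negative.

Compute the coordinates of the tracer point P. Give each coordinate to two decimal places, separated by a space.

0.70 -1.84

A=(0,0), D=(8.00,0)
B = A + 2.00·(cos318°, sin318°) = (1.4863, -1.3383)
|BD| = 6.6498
circle(B,8.00) ∩ circle(D,3.00): a=7.4604, h=2.8884
  candidates: C₊=(8.2127,2.9924) cross=19.207; C₋=(9.3753,-2.6662) cross=-19.207
  mode - wants cross < 0 → take C=(9.3753,-2.6662) (cross=-19.207)
ex = (C−B)/|BC| = (0.9861,-0.1660); ey = (0.1660,0.9861)
P = B + -0.69·ex + -0.62·ey = (0.7029,-1.8351)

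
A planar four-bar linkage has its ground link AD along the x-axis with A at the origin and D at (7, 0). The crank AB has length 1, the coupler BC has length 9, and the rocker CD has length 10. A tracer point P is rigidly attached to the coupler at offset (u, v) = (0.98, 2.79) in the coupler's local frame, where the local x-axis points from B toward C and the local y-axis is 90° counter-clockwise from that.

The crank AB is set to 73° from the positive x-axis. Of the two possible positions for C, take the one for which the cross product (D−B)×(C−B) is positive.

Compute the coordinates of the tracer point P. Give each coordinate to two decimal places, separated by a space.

-1.97 2.87

A=(0,0), D=(7.00,0)
B = A + 1.00·(cos73°, sin73°) = (0.2924, 0.9563)
|BD| = 6.7755
circle(B,9.00) ∩ circle(D,10.00): a=1.9856, h=8.7782
  candidates: C₊=(3.4971,9.3664) cross=59.477; C₋=(1.0191,-8.0143) cross=-59.477
  mode + wants cross > 0 → take C=(3.4971,9.3664) (cross=59.477)
ex = (C−B)/|BC| = (0.3561,0.9345); ey = (-0.9345,0.3561)
P = B + 0.98·ex + 2.79·ey = (-1.9658,2.8655)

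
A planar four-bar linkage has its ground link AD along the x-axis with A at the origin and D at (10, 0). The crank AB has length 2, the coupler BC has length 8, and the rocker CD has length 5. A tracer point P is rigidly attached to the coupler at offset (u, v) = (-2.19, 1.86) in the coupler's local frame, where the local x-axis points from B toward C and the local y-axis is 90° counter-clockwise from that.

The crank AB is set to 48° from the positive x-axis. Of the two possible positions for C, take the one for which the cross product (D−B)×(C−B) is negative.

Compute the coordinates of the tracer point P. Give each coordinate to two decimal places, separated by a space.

A=(0,0), D=(10.00,0)
B = A + 2.00·(cos48°, sin48°) = (1.3383, 1.4863)
|BD| = 8.7883
circle(B,8.00) ∩ circle(D,5.00): a=6.6130, h=4.5020
  candidates: C₊=(8.6174,4.8050) cross=39.565; C₋=(7.0946,-4.0693) cross=-39.565
  mode - wants cross < 0 → take C=(7.0946,-4.0693) (cross=-39.565)
ex = (C−B)/|BC| = (0.7195,-0.6944); ey = (0.6944,0.7195)
P = B + -2.19·ex + 1.86·ey = (1.0541,4.3455)

1.05 4.35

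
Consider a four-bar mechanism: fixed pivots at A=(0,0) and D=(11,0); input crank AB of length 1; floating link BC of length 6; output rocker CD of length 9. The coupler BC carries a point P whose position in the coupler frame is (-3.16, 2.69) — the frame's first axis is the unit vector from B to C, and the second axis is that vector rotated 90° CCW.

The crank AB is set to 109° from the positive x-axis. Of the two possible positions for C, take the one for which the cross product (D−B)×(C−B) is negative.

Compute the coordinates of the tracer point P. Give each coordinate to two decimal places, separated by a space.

A=(0,0), D=(11.00,0)
B = A + 1.00·(cos109°, sin109°) = (-0.3256, 0.9455)
|BD| = 11.3650
circle(B,6.00) ∩ circle(D,9.00): a=3.7027, h=4.7212
  candidates: C₊=(3.7571,5.3423) cross=53.656; C₋=(2.9715,-4.0674) cross=-53.656
  mode - wants cross < 0 → take C=(2.9715,-4.0674) (cross=-53.656)
ex = (C−B)/|BC| = (0.5495,-0.8355); ey = (0.8355,0.5495)
P = B + -3.16·ex + 2.69·ey = (0.1854,5.0638)

0.19 5.06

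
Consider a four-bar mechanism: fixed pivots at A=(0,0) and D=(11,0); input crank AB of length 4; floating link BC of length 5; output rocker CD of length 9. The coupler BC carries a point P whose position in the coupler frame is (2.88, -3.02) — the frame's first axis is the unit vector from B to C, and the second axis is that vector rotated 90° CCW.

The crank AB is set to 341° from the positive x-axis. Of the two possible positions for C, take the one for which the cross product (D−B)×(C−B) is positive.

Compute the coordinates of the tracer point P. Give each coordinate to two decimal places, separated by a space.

A=(0,0), D=(11.00,0)
B = A + 4.00·(cos341°, sin341°) = (3.7821, -1.3023)
|BD| = 7.3345
circle(B,5.00) ∩ circle(D,9.00): a=-0.1504, h=4.9977
  candidates: C₊=(2.7467,3.5894) cross=36.656; C₋=(4.5215,-6.2473) cross=-36.656
  mode + wants cross > 0 → take C=(2.7467,3.5894) (cross=36.656)
ex = (C−B)/|BC| = (-0.2071,0.9783); ey = (-0.9783,-0.2071)
P = B + 2.88·ex + -3.02·ey = (6.1403,2.1407)

6.14 2.14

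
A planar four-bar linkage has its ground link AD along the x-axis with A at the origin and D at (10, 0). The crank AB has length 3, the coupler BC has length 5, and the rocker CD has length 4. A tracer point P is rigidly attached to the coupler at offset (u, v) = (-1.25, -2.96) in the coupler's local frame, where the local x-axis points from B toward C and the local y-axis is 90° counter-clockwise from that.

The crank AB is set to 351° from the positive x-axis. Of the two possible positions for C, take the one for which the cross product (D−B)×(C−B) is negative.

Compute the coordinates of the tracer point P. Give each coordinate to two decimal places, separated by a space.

0.41 -2.42

A=(0,0), D=(10.00,0)
B = A + 3.00·(cos351°, sin351°) = (2.9631, -0.4693)
|BD| = 7.0526
circle(B,5.00) ∩ circle(D,4.00): a=4.1643, h=2.7673
  candidates: C₊=(6.9340,2.5690) cross=19.517; C₋=(7.3023,-2.9534) cross=-19.517
  mode - wants cross < 0 → take C=(7.3023,-2.9534) (cross=-19.517)
ex = (C−B)/|BC| = (0.8679,-0.4968); ey = (0.4968,0.8679)
P = B + -1.25·ex + -2.96·ey = (0.4077,-2.4171)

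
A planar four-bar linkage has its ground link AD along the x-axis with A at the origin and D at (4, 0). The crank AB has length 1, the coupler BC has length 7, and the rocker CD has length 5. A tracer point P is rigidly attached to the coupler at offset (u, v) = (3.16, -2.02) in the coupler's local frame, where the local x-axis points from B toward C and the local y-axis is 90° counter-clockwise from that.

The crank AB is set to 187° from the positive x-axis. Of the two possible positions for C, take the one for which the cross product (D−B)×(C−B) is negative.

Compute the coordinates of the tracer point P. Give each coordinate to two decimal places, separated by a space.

A=(0,0), D=(4.00,0)
B = A + 1.00·(cos187°, sin187°) = (-0.9925, -0.1219)
|BD| = 4.9940
circle(B,7.00) ∩ circle(D,5.00): a=4.8999, h=4.9991
  candidates: C₊=(3.7839,4.9953) cross=24.966; C₋=(4.0279,-4.9999) cross=-24.966
  mode - wants cross < 0 → take C=(4.0279,-4.9999) (cross=-24.966)
ex = (C−B)/|BC| = (0.7172,-0.6969); ey = (0.6969,0.7172)
P = B + 3.16·ex + -2.02·ey = (-0.1339,-3.7727)

-0.13 -3.77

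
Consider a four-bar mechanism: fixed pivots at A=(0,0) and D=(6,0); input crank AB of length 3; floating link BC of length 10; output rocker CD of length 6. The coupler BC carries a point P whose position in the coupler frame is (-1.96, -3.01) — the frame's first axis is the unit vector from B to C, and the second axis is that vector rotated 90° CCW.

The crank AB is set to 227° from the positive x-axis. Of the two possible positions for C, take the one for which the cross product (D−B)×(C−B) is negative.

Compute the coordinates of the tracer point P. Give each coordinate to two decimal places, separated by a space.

A=(0,0), D=(6.00,0)
B = A + 3.00·(cos227°, sin227°) = (-2.0460, -2.1941)
|BD| = 8.3398
circle(B,10.00) ∩ circle(D,6.00): a=8.0069, h=5.9908
  candidates: C₊=(4.1028,5.6922) cross=49.962; C₋=(7.2549,-5.8673) cross=-49.962
  mode - wants cross < 0 → take C=(7.2549,-5.8673) (cross=-49.962)
ex = (C−B)/|BC| = (0.9301,-0.3673); ey = (0.3673,0.9301)
P = B + -1.96·ex + -3.01·ey = (-4.9746,-4.2737)

-4.97 -4.27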